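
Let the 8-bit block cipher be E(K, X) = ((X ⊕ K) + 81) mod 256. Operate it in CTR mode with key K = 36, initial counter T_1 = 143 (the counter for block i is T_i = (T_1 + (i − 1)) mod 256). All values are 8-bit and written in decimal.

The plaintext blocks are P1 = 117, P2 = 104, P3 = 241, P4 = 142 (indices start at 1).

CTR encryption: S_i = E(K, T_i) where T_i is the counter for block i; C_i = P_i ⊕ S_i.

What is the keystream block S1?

C1: T = 143, S = E(K, T) = 252; 117 ⊕ 252 = 137.
So S1 = 252.

252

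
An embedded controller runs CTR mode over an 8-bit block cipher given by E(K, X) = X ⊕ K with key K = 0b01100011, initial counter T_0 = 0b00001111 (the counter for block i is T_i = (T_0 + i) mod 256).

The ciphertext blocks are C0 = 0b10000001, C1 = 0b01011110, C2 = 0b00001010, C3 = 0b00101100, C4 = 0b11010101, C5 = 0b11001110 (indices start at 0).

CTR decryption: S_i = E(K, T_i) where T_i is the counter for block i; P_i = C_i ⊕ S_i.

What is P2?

P2: T = 0b00010001, S = E(K, T) = 0b01110010; 0b00001010 ⊕ 0b01110010 = 0b01111000.

P2 = 0b01111000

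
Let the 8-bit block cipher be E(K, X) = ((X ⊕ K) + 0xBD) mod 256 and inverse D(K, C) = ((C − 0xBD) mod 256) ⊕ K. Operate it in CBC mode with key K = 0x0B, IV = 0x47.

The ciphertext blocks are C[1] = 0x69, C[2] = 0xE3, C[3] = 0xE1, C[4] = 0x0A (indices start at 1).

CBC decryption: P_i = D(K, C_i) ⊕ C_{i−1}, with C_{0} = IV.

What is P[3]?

P[3]: D(K, 0xE1) = 0x2F; 0x2F ⊕ 0xE3 = 0xCC.

P[3] = 0xCC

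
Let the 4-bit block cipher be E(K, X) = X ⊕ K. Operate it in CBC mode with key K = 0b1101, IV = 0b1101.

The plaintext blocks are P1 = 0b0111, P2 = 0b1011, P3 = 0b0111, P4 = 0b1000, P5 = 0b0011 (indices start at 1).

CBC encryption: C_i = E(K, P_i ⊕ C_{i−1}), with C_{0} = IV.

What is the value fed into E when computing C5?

C1: P1 ⊕ 0b1101 = 0b1010; E(K, 0b1010) = 0b0111.
C2: P2 ⊕ 0b0111 = 0b1100; E(K, 0b1100) = 0b0001.
C3: P3 ⊕ 0b0001 = 0b0110; E(K, 0b0110) = 0b1011.
C4: P4 ⊕ 0b1011 = 0b0011; E(K, 0b0011) = 0b1110.
C5: P5 ⊕ 0b1110 = 0b1101; E(K, 0b1101) = 0b0000.
So the input to E for block 5 is 0b1101.

0b1101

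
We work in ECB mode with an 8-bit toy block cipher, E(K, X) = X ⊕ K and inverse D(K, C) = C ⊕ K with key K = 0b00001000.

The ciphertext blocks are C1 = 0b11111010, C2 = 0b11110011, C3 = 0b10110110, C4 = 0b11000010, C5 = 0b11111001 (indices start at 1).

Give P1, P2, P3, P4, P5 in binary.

ECB decryption: P_i = D(K, C_i).
P1: D(K, 0b11111010) = 0b11110010.
P2: D(K, 0b11110011) = 0b11111011.
P3: D(K, 0b10110110) = 0b10111110.
P4: D(K, 0b11000010) = 0b11001010.
P5: D(K, 0b11111001) = 0b11110001.

P1 = 0b11110010, P2 = 0b11111011, P3 = 0b10111110, P4 = 0b11001010, P5 = 0b11110001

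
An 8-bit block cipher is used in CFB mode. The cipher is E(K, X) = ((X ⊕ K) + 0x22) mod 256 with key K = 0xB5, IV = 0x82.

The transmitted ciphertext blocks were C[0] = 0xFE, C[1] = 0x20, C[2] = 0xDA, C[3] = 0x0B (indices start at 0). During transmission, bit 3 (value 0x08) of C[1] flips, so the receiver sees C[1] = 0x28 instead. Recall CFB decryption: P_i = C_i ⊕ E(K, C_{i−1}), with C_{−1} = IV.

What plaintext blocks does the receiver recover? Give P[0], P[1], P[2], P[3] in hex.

Only C[1] changed, to 0x28. In CFB, a change in C_i flips the same bit in P_i and garbles P_{i+1}. Decrypting the received ciphertext:
P[0]: E(K, 0x82) = 0x59; 0xFE ⊕ 0x59 = 0xA7.
P[1]: E(K, 0xFE) = 0x6D; 0x28 ⊕ 0x6D = 0x45.
P[2]: E(K, 0x28) = 0xBF; 0xDA ⊕ 0xBF = 0x65.
P[3]: E(K, 0xDA) = 0x91; 0x0B ⊕ 0x91 = 0x9A.
Blocks that differ from the original plaintext: P[1], P[2].

P[0] = 0xA7, P[1] = 0x45, P[2] = 0x65, P[3] = 0x9A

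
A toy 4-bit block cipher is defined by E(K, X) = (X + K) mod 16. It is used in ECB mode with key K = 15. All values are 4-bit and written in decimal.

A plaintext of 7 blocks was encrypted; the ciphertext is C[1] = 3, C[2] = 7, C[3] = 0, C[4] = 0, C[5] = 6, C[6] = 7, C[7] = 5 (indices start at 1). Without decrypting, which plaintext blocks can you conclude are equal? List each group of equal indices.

ECB encrypts each block independently with the same key, so equal ciphertext blocks imply equal plaintext blocks.
C[2] = C[6] = 7, so P[2] = P[6].
C[3] = C[4] = 0, so P[3] = P[4].

P[2] = P[6]; P[3] = P[4]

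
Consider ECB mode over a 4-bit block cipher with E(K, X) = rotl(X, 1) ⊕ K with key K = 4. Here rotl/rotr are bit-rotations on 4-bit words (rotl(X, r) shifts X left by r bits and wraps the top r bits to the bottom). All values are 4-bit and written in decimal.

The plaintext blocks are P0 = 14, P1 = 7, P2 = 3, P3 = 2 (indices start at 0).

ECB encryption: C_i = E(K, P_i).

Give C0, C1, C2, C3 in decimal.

C0: E(K, 14) = 9.
C1: E(K, 7) = 10.
C2: E(K, 3) = 2.
C3: E(K, 2) = 0.

C0 = 9, C1 = 10, C2 = 2, C3 = 0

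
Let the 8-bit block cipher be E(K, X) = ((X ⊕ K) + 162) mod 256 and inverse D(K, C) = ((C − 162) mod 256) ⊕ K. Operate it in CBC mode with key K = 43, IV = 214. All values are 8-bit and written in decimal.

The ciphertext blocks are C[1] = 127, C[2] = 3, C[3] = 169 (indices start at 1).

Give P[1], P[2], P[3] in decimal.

CBC decryption: P_i = D(K, C_i) ⊕ C_{i−1}, with C_{0} = IV.
P[1]: D(K, 127) = 246; 246 ⊕ 214 = 32.
P[2]: D(K, 3) = 74; 74 ⊕ 127 = 53.
P[3]: D(K, 169) = 44; 44 ⊕ 3 = 47.

P[1] = 32, P[2] = 53, P[3] = 47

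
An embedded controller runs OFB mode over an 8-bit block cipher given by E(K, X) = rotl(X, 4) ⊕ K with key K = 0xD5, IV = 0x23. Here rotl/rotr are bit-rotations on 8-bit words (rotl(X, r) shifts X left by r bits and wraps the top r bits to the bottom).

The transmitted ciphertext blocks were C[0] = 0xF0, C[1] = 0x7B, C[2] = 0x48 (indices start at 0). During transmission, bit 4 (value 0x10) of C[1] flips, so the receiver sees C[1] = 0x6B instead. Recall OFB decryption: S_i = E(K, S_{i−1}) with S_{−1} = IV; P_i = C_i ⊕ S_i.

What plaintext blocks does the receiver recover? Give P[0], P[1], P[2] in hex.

P[0] = 0x17, P[1] = 0xC0, P[2] = 0x27

Only C[1] changed, to 0x6B. In OFB, a change in C_i flips the same bit in P_i only; the keystream is unaffected. Decrypting the received ciphertext:
P[0]: S = E(K, 0x23) = 0xE7; 0xF0 ⊕ 0xE7 = 0x17.
P[1]: S = E(K, 0xE7) = 0xAB; 0x6B ⊕ 0xAB = 0xC0.
P[2]: S = E(K, 0xAB) = 0x6F; 0x48 ⊕ 0x6F = 0x27.
Blocks that differ from the original plaintext: P[1].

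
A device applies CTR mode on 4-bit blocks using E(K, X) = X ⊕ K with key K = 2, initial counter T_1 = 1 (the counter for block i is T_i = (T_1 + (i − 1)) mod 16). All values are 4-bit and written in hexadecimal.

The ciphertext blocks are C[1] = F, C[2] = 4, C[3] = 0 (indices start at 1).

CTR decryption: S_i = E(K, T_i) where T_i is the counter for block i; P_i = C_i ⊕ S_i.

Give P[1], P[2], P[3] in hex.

P[1] = C, P[2] = 4, P[3] = 1

P[1]: T = 1, S = E(K, T) = 3; F ⊕ 3 = C.
P[2]: T = 2, S = E(K, T) = 0; 4 ⊕ 0 = 4.
P[3]: T = 3, S = E(K, T) = 1; 0 ⊕ 1 = 1.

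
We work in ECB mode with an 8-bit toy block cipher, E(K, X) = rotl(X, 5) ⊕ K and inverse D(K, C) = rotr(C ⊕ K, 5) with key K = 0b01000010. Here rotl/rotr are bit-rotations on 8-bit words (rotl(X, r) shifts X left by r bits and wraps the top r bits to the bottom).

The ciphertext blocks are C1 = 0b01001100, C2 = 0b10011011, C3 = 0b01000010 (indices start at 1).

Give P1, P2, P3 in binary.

P1 = 0b01110000, P2 = 0b11001110, P3 = 0b00000000

ECB decryption: P_i = D(K, C_i).
P1: D(K, 0b01001100) = 0b01110000.
P2: D(K, 0b10011011) = 0b11001110.
P3: D(K, 0b01000010) = 0b00000000.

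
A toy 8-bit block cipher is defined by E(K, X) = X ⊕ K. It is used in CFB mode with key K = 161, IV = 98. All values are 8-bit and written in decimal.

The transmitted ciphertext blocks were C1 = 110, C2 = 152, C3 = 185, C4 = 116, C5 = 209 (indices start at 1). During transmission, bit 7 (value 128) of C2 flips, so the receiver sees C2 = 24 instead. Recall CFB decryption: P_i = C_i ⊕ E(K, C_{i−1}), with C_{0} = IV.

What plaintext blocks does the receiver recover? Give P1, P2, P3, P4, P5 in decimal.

Only C2 changed, to 24. In CFB, a change in C_i flips the same bit in P_i and garbles P_{i+1}. Decrypting the received ciphertext:
P1: E(K, 98) = 195; 110 ⊕ 195 = 173.
P2: E(K, 110) = 207; 24 ⊕ 207 = 215.
P3: E(K, 24) = 185; 185 ⊕ 185 = 0.
P4: E(K, 185) = 24; 116 ⊕ 24 = 108.
P5: E(K, 116) = 213; 209 ⊕ 213 = 4.
Blocks that differ from the original plaintext: P2, P3.

P1 = 173, P2 = 215, P3 = 0, P4 = 108, P5 = 4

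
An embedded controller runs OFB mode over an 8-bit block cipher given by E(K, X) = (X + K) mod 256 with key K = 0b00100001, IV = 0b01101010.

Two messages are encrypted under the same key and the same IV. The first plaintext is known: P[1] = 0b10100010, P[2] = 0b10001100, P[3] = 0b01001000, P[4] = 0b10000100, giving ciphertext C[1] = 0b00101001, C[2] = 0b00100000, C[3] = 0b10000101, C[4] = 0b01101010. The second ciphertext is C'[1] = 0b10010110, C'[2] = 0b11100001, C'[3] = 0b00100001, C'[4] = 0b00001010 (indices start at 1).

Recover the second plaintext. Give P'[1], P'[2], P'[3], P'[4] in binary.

In OFB with a reused IV, both messages share the same keystream S_i, so C_i ⊕ C'_i = P_i ⊕ P'_i and thus P'_i = P_i ⊕ C_i ⊕ C'_i.
P'[1]: 0b10100010 ⊕ 0b00101001 ⊕ 0b10010110 = 0b00011101.
P'[2]: 0b10001100 ⊕ 0b00100000 ⊕ 0b11100001 = 0b01001101.
P'[3]: 0b01001000 ⊕ 0b10000101 ⊕ 0b00100001 = 0b11101100.
P'[4]: 0b10000100 ⊕ 0b01101010 ⊕ 0b00001010 = 0b11100100.

P'[1] = 0b00011101, P'[2] = 0b01001101, P'[3] = 0b11101100, P'[4] = 0b11100100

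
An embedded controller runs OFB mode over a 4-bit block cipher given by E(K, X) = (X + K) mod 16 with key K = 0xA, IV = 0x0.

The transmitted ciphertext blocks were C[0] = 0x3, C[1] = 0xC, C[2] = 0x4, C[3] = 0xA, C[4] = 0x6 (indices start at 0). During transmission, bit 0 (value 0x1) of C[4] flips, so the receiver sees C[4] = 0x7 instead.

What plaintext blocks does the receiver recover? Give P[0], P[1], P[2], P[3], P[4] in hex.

OFB decryption: S_i = E(K, S_{i−1}) with S_{−1} = IV; P_i = C_i ⊕ S_i.
Only C[4] changed, to 0x7. In OFB, a change in C_i flips the same bit in P_i only; the keystream is unaffected. Decrypting the received ciphertext:
P[0]: S = E(K, 0x0) = 0xA; 0x3 ⊕ 0xA = 0x9.
P[1]: S = E(K, 0xA) = 0x4; 0xC ⊕ 0x4 = 0x8.
P[2]: S = E(K, 0x4) = 0xE; 0x4 ⊕ 0xE = 0xA.
P[3]: S = E(K, 0xE) = 0x8; 0xA ⊕ 0x8 = 0x2.
P[4]: S = E(K, 0x8) = 0x2; 0x7 ⊕ 0x2 = 0x5.
Blocks that differ from the original plaintext: P[4].

P[0] = 0x9, P[1] = 0x8, P[2] = 0xA, P[3] = 0x2, P[4] = 0x5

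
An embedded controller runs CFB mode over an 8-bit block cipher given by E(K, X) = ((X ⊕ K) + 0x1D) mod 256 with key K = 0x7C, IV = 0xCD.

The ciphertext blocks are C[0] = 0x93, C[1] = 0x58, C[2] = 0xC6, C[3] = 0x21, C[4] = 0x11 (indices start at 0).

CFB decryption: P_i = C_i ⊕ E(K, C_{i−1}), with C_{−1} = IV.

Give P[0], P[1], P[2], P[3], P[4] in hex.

P[0] = 0x5D, P[1] = 0x54, P[2] = 0x87, P[3] = 0xF6, P[4] = 0x6B

P[0]: E(K, 0xCD) = 0xCE; 0x93 ⊕ 0xCE = 0x5D.
P[1]: E(K, 0x93) = 0x0C; 0x58 ⊕ 0x0C = 0x54.
P[2]: E(K, 0x58) = 0x41; 0xC6 ⊕ 0x41 = 0x87.
P[3]: E(K, 0xC6) = 0xD7; 0x21 ⊕ 0xD7 = 0xF6.
P[4]: E(K, 0x21) = 0x7A; 0x11 ⊕ 0x7A = 0x6B.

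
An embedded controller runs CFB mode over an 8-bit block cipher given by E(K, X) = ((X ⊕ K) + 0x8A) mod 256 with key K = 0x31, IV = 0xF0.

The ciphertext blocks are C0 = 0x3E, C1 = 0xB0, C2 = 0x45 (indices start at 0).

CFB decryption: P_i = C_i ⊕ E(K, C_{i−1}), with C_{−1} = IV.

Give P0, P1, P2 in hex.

P0: E(K, 0xF0) = 0x4B; 0x3E ⊕ 0x4B = 0x75.
P1: E(K, 0x3E) = 0x99; 0xB0 ⊕ 0x99 = 0x29.
P2: E(K, 0xB0) = 0x0B; 0x45 ⊕ 0x0B = 0x4E.

P0 = 0x75, P1 = 0x29, P2 = 0x4E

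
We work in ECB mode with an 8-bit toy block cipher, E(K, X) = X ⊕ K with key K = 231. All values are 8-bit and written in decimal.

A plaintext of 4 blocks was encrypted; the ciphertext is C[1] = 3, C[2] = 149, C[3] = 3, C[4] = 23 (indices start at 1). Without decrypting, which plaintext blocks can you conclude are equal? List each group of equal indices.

ECB encrypts each block independently with the same key, so equal ciphertext blocks imply equal plaintext blocks.
C[1] = C[3] = 3, so P[1] = P[3].

P[1] = P[3]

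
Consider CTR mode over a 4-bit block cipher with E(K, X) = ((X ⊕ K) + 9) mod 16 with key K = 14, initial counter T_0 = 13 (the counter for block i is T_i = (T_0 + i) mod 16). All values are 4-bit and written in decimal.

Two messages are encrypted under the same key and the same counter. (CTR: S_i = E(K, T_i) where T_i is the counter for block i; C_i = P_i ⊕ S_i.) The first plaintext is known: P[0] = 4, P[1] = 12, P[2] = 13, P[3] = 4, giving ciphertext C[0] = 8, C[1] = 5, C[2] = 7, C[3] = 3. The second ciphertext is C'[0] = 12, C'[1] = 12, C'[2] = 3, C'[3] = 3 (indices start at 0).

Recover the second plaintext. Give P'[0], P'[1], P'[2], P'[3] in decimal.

In CTR with a reused counter, both messages share the same keystream S_i, so C_i ⊕ C'_i = P_i ⊕ P'_i and thus P'_i = P_i ⊕ C_i ⊕ C'_i.
P'[0]: 4 ⊕ 8 ⊕ 12 = 0.
P'[1]: 12 ⊕ 5 ⊕ 12 = 5.
P'[2]: 13 ⊕ 7 ⊕ 3 = 9.
P'[3]: 4 ⊕ 3 ⊕ 3 = 4.

P'[0] = 0, P'[1] = 5, P'[2] = 9, P'[3] = 4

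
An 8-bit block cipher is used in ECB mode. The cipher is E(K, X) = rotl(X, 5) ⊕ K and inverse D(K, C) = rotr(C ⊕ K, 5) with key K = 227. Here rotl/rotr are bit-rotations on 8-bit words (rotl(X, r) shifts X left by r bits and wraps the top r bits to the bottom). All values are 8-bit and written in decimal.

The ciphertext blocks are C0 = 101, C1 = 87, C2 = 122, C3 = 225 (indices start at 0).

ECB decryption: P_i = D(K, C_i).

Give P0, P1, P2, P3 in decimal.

P0 = 52, P1 = 165, P2 = 204, P3 = 16

P0: D(K, 101) = 52.
P1: D(K, 87) = 165.
P2: D(K, 122) = 204.
P3: D(K, 225) = 16.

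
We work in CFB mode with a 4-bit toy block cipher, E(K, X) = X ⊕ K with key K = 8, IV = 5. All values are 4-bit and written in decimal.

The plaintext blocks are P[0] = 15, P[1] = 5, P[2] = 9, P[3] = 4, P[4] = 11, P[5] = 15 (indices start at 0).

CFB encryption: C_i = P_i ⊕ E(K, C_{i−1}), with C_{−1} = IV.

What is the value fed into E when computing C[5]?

1

C[0]: E(K, 5) = 13; 15 ⊕ 13 = 2.
C[1]: E(K, 2) = 10; 5 ⊕ 10 = 15.
C[2]: E(K, 15) = 7; 9 ⊕ 7 = 14.
C[3]: E(K, 14) = 6; 4 ⊕ 6 = 2.
C[4]: E(K, 2) = 10; 11 ⊕ 10 = 1.
C[5]: E(K, 1) = 9; 15 ⊕ 9 = 6.
So the input to E for block [5] is 1.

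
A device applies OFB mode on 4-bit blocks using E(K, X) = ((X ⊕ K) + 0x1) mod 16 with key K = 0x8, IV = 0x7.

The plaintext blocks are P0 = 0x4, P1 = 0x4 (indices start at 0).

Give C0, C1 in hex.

C0 = 0x4, C1 = 0xD

OFB encryption: S_i = E(K, S_{i−1}) with S_{−1} = IV; C_i = P_i ⊕ S_i.
C0: S = E(K, 0x7) = 0x0; 0x4 ⊕ 0x0 = 0x4.
C1: S = E(K, 0x0) = 0x9; 0x4 ⊕ 0x9 = 0xD.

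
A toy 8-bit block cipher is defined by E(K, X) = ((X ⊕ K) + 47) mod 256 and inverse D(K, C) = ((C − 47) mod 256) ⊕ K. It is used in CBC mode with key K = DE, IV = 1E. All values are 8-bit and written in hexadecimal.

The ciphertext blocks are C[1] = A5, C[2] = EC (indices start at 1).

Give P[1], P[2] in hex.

P[1] = 9E, P[2] = DE

CBC decryption: P_i = D(K, C_i) ⊕ C_{i−1}, with C_{0} = IV.
P[1]: D(K, A5) = 80; 80 ⊕ 1E = 9E.
P[2]: D(K, EC) = 7B; 7B ⊕ A5 = DE.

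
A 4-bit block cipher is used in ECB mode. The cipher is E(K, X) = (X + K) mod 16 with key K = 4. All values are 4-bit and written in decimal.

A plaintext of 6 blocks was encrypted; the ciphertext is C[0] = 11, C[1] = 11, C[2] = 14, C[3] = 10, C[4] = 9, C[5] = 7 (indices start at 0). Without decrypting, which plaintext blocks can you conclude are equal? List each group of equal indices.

ECB encrypts each block independently with the same key, so equal ciphertext blocks imply equal plaintext blocks.
C[0] = C[1] = 11, so P[0] = P[1].

P[0] = P[1]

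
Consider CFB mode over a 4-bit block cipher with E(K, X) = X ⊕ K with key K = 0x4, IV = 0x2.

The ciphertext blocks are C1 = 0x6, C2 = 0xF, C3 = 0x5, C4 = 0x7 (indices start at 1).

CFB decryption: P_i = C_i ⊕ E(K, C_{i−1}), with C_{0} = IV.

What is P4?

P4: E(K, 0x5) = 0x1; 0x7 ⊕ 0x1 = 0x6.

P4 = 0x6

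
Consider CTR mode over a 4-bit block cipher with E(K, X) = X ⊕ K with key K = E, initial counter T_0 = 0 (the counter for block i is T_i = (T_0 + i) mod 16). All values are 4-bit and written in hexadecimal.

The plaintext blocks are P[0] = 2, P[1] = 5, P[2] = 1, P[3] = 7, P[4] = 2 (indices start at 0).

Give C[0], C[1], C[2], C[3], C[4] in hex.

C[0] = C, C[1] = A, C[2] = D, C[3] = A, C[4] = 8

CTR encryption: S_i = E(K, T_i) where T_i is the counter for block i; C_i = P_i ⊕ S_i.
C[0]: T = 0, S = E(K, T) = E; 2 ⊕ E = C.
C[1]: T = 1, S = E(K, T) = F; 5 ⊕ F = A.
C[2]: T = 2, S = E(K, T) = C; 1 ⊕ C = D.
C[3]: T = 3, S = E(K, T) = D; 7 ⊕ D = A.
C[4]: T = 4, S = E(K, T) = A; 2 ⊕ A = 8.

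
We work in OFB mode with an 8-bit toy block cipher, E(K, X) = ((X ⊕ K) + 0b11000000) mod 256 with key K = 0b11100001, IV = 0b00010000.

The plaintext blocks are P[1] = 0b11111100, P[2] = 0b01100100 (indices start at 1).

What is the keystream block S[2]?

OFB encryption: S_i = E(K, S_{i−1}) with S_{0} = IV; C_i = P_i ⊕ S_i.
C[1]: S = E(K, 0b00010000) = 0b10110001; 0b11111100 ⊕ 0b10110001 = 0b01001101.
C[2]: S = E(K, 0b10110001) = 0b00010000; 0b01100100 ⊕ 0b00010000 = 0b01110100.
So S[2] = 0b00010000.

0b00010000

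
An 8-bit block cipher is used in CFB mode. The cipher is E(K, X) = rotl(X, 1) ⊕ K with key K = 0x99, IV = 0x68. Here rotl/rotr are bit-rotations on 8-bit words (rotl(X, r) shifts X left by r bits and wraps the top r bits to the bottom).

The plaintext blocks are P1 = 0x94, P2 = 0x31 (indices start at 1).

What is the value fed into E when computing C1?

0x68

CFB encryption: C_i = P_i ⊕ E(K, C_{i−1}), with C_{0} = IV.
C1: E(K, 0x68) = 0x49; 0x94 ⊕ 0x49 = 0xDD.
So the input to E for block 1 is 0x68.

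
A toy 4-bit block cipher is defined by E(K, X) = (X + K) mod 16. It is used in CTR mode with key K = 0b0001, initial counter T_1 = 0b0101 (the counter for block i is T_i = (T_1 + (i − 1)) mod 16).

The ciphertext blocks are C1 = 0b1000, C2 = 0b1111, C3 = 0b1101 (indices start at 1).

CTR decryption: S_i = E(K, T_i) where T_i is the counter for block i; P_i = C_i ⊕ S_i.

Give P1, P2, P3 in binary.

P1: T = 0b0101, S = E(K, T) = 0b0110; 0b1000 ⊕ 0b0110 = 0b1110.
P2: T = 0b0110, S = E(K, T) = 0b0111; 0b1111 ⊕ 0b0111 = 0b1000.
P3: T = 0b0111, S = E(K, T) = 0b1000; 0b1101 ⊕ 0b1000 = 0b0101.

P1 = 0b1110, P2 = 0b1000, P3 = 0b0101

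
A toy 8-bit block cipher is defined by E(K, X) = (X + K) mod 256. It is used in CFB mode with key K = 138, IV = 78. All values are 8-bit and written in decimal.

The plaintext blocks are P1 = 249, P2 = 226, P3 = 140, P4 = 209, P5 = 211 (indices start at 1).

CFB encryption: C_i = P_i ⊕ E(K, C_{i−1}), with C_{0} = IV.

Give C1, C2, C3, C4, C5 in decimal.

C1 = 33, C2 = 73, C3 = 95, C4 = 56, C5 = 17

C1: E(K, 78) = 216; 249 ⊕ 216 = 33.
C2: E(K, 33) = 171; 226 ⊕ 171 = 73.
C3: E(K, 73) = 211; 140 ⊕ 211 = 95.
C4: E(K, 95) = 233; 209 ⊕ 233 = 56.
C5: E(K, 56) = 194; 211 ⊕ 194 = 17.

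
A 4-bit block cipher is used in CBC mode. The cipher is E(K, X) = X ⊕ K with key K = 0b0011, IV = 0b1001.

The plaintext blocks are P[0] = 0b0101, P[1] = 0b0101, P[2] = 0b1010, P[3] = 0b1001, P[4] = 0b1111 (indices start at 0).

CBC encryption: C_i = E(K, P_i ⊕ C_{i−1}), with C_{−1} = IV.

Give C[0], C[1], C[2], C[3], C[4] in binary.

C[0] = 0b1111, C[1] = 0b1001, C[2] = 0b0000, C[3] = 0b1010, C[4] = 0b0110

C[0]: P[0] ⊕ 0b1001 = 0b1100; E(K, 0b1100) = 0b1111.
C[1]: P[1] ⊕ 0b1111 = 0b1010; E(K, 0b1010) = 0b1001.
C[2]: P[2] ⊕ 0b1001 = 0b0011; E(K, 0b0011) = 0b0000.
C[3]: P[3] ⊕ 0b0000 = 0b1001; E(K, 0b1001) = 0b1010.
C[4]: P[4] ⊕ 0b1010 = 0b0101; E(K, 0b0101) = 0b0110.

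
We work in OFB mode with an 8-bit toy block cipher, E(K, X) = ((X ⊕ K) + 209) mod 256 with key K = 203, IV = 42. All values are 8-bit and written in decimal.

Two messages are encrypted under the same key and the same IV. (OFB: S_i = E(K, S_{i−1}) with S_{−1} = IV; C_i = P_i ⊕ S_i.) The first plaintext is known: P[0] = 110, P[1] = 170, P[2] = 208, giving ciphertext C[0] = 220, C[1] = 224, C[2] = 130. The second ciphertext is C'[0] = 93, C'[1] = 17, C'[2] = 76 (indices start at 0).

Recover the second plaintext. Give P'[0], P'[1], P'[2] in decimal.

In OFB with a reused IV, both messages share the same keystream S_i, so C_i ⊕ C'_i = P_i ⊕ P'_i and thus P'_i = P_i ⊕ C_i ⊕ C'_i.
P'[0]: 110 ⊕ 220 ⊕ 93 = 239.
P'[1]: 170 ⊕ 224 ⊕ 17 = 91.
P'[2]: 208 ⊕ 130 ⊕ 76 = 30.

P'[0] = 239, P'[1] = 91, P'[2] = 30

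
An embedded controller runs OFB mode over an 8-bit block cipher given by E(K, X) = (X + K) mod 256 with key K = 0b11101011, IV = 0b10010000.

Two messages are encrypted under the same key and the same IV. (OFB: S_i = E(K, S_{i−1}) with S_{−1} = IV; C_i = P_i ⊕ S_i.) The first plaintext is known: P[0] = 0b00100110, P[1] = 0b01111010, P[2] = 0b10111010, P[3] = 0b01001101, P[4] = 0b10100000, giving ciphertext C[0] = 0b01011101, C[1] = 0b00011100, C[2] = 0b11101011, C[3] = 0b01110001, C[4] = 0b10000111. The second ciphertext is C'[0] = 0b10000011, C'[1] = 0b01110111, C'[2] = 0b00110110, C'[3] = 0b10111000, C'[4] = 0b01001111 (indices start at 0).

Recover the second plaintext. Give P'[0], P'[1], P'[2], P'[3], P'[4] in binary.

P'[0] = 0b11111000, P'[1] = 0b00010001, P'[2] = 0b01100111, P'[3] = 0b10000100, P'[4] = 0b01101000

In OFB with a reused IV, both messages share the same keystream S_i, so C_i ⊕ C'_i = P_i ⊕ P'_i and thus P'_i = P_i ⊕ C_i ⊕ C'_i.
P'[0]: 0b00100110 ⊕ 0b01011101 ⊕ 0b10000011 = 0b11111000.
P'[1]: 0b01111010 ⊕ 0b00011100 ⊕ 0b01110111 = 0b00010001.
P'[2]: 0b10111010 ⊕ 0b11101011 ⊕ 0b00110110 = 0b01100111.
P'[3]: 0b01001101 ⊕ 0b01110001 ⊕ 0b10111000 = 0b10000100.
P'[4]: 0b10100000 ⊕ 0b10000111 ⊕ 0b01001111 = 0b01101000.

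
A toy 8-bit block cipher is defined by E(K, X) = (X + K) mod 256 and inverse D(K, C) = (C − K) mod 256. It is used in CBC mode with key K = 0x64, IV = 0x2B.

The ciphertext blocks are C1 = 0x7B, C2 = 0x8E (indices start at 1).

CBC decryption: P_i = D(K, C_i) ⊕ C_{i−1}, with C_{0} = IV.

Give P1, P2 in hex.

P1: D(K, 0x7B) = 0x17; 0x17 ⊕ 0x2B = 0x3C.
P2: D(K, 0x8E) = 0x2A; 0x2A ⊕ 0x7B = 0x51.

P1 = 0x3C, P2 = 0x51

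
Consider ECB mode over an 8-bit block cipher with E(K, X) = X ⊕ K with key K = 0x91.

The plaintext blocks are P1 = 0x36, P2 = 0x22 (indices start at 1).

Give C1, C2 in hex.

ECB encryption: C_i = E(K, P_i).
C1: E(K, 0x36) = 0xA7.
C2: E(K, 0x22) = 0xB3.

C1 = 0xA7, C2 = 0xB3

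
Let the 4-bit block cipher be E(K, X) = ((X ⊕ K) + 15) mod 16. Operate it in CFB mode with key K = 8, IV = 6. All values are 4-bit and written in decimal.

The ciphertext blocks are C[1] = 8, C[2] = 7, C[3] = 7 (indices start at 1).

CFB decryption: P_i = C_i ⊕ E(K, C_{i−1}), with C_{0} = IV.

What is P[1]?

P[1] = 5

P[1]: E(K, 6) = 13; 8 ⊕ 13 = 5.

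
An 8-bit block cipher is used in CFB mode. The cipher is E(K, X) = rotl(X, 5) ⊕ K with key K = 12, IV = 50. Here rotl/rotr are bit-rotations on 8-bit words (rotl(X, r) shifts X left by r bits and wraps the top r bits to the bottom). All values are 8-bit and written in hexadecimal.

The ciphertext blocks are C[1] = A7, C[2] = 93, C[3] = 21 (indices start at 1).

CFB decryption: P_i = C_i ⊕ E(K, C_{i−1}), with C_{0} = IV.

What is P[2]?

P[2]: E(K, A7) = E6; 93 ⊕ E6 = 75.

P[2] = 75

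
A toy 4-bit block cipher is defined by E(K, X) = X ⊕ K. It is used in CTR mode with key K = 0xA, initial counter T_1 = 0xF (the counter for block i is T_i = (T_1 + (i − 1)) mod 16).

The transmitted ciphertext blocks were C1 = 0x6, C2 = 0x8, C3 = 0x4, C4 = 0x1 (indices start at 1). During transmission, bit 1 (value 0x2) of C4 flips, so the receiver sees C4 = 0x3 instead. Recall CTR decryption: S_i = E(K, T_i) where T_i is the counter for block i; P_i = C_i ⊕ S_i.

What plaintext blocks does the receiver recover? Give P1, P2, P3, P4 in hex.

P1 = 0x3, P2 = 0x2, P3 = 0xF, P4 = 0xB

Only C4 changed, to 0x3. In CTR, a change in C_i flips the same bit in P_i only; the keystream is unaffected. Decrypting the received ciphertext:
P1: T = 0xF, S = E(K, T) = 0x5; 0x6 ⊕ 0x5 = 0x3.
P2: T = 0x0, S = E(K, T) = 0xA; 0x8 ⊕ 0xA = 0x2.
P3: T = 0x1, S = E(K, T) = 0xB; 0x4 ⊕ 0xB = 0xF.
P4: T = 0x2, S = E(K, T) = 0x8; 0x3 ⊕ 0x8 = 0xB.
Blocks that differ from the original plaintext: P4.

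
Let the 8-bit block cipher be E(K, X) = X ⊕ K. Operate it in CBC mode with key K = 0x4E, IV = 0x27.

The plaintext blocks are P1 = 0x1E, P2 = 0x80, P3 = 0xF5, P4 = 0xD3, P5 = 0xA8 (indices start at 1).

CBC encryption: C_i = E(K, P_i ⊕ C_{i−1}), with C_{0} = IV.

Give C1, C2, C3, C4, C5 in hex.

C1 = 0x77, C2 = 0xB9, C3 = 0x02, C4 = 0x9F, C5 = 0x79

C1: P1 ⊕ 0x27 = 0x39; E(K, 0x39) = 0x77.
C2: P2 ⊕ 0x77 = 0xF7; E(K, 0xF7) = 0xB9.
C3: P3 ⊕ 0xB9 = 0x4C; E(K, 0x4C) = 0x02.
C4: P4 ⊕ 0x02 = 0xD1; E(K, 0xD1) = 0x9F.
C5: P5 ⊕ 0x9F = 0x37; E(K, 0x37) = 0x79.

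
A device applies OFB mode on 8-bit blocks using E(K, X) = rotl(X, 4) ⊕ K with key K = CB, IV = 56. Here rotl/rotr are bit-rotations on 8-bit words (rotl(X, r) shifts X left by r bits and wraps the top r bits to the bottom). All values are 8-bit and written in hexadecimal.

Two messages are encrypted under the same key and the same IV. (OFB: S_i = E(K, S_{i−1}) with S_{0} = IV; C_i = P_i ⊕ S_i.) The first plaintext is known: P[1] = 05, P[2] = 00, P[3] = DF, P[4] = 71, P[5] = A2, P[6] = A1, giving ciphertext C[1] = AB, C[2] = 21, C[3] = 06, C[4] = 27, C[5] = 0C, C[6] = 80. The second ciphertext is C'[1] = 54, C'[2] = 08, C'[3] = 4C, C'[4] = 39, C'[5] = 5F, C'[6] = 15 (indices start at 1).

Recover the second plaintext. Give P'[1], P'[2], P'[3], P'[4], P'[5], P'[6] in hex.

P'[1] = FA, P'[2] = 29, P'[3] = 95, P'[4] = 6F, P'[5] = F1, P'[6] = 34

In OFB with a reused IV, both messages share the same keystream S_i, so C_i ⊕ C'_i = P_i ⊕ P'_i and thus P'_i = P_i ⊕ C_i ⊕ C'_i.
P'[1]: 05 ⊕ AB ⊕ 54 = FA.
P'[2]: 00 ⊕ 21 ⊕ 08 = 29.
P'[3]: DF ⊕ 06 ⊕ 4C = 95.
P'[4]: 71 ⊕ 27 ⊕ 39 = 6F.
P'[5]: A2 ⊕ 0C ⊕ 5F = F1.
P'[6]: A1 ⊕ 80 ⊕ 15 = 34.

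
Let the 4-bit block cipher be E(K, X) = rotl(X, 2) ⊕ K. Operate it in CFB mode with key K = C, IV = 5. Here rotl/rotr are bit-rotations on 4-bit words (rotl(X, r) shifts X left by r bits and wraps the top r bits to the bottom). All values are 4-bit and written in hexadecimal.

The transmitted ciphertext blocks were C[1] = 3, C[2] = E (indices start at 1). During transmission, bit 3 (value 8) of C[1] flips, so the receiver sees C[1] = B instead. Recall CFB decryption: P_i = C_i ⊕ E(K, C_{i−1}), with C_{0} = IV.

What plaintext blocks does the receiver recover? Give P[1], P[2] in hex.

P[1] = 2, P[2] = C

Only C[1] changed, to B. In CFB, a change in C_i flips the same bit in P_i and garbles P_{i+1}. Decrypting the received ciphertext:
P[1]: E(K, 5) = 9; B ⊕ 9 = 2.
P[2]: E(K, B) = 2; E ⊕ 2 = C.
Blocks that differ from the original plaintext: P[1], P[2].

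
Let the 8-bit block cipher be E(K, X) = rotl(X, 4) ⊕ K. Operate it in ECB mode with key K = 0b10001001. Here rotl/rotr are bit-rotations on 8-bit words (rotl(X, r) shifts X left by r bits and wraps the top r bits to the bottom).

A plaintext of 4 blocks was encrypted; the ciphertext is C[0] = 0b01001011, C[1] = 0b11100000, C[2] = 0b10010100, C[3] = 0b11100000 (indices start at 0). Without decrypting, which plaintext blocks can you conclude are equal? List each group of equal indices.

ECB encrypts each block independently with the same key, so equal ciphertext blocks imply equal plaintext blocks.
C[1] = C[3] = 0b11100000, so P[1] = P[3].

P[1] = P[3]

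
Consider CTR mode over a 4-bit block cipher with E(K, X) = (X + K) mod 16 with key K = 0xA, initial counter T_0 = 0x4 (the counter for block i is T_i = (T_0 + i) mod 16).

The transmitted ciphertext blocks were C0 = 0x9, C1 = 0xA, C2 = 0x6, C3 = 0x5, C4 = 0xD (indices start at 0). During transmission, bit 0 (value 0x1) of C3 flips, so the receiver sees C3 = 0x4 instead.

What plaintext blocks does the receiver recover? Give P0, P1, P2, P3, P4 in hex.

CTR decryption: S_i = E(K, T_i) where T_i is the counter for block i; P_i = C_i ⊕ S_i.
Only C3 changed, to 0x4. In CTR, a change in C_i flips the same bit in P_i only; the keystream is unaffected. Decrypting the received ciphertext:
P0: T = 0x4, S = E(K, T) = 0xE; 0x9 ⊕ 0xE = 0x7.
P1: T = 0x5, S = E(K, T) = 0xF; 0xA ⊕ 0xF = 0x5.
P2: T = 0x6, S = E(K, T) = 0x0; 0x6 ⊕ 0x0 = 0x6.
P3: T = 0x7, S = E(K, T) = 0x1; 0x4 ⊕ 0x1 = 0x5.
P4: T = 0x8, S = E(K, T) = 0x2; 0xD ⊕ 0x2 = 0xF.
Blocks that differ from the original plaintext: P3.

P0 = 0x7, P1 = 0x5, P2 = 0x6, P3 = 0x5, P4 = 0xF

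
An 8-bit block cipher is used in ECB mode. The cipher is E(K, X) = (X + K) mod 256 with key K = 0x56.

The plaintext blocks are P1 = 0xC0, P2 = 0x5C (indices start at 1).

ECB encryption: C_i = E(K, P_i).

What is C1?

C1: E(K, 0xC0) = 0x16.

C1 = 0x16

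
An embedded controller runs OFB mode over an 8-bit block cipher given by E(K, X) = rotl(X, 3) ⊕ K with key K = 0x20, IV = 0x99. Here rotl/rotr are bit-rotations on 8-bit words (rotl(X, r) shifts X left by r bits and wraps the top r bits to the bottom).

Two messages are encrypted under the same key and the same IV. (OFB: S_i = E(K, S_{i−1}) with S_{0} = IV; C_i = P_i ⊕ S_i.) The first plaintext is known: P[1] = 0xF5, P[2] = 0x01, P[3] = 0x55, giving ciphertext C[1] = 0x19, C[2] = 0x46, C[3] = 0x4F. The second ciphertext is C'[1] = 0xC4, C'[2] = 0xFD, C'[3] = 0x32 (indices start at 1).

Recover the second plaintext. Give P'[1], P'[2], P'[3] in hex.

P'[1] = 0x28, P'[2] = 0xBA, P'[3] = 0x28

In OFB with a reused IV, both messages share the same keystream S_i, so C_i ⊕ C'_i = P_i ⊕ P'_i and thus P'_i = P_i ⊕ C_i ⊕ C'_i.
P'[1]: 0xF5 ⊕ 0x19 ⊕ 0xC4 = 0x28.
P'[2]: 0x01 ⊕ 0x46 ⊕ 0xFD = 0xBA.
P'[3]: 0x55 ⊕ 0x4F ⊕ 0x32 = 0x28.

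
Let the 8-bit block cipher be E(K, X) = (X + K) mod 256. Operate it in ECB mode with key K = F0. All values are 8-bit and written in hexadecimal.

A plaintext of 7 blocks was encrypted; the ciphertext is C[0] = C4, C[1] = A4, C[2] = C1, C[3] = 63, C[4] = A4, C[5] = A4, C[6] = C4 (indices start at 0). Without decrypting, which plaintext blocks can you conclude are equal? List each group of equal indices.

ECB encrypts each block independently with the same key, so equal ciphertext blocks imply equal plaintext blocks.
C[0] = C[6] = C4, so P[0] = P[6].
C[1] = C[4] = C[5] = A4, so P[1] = P[4] = P[5].

P[0] = P[6]; P[1] = P[4] = P[5]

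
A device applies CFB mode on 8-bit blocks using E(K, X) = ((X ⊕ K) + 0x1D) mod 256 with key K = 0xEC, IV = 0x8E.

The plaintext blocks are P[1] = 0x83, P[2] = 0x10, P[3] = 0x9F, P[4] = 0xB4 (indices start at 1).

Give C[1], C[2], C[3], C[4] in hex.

CFB encryption: C_i = P_i ⊕ E(K, C_{i−1}), with C_{0} = IV.
C[1]: E(K, 0x8E) = 0x7F; 0x83 ⊕ 0x7F = 0xFC.
C[2]: E(K, 0xFC) = 0x2D; 0x10 ⊕ 0x2D = 0x3D.
C[3]: E(K, 0x3D) = 0xEE; 0x9F ⊕ 0xEE = 0x71.
C[4]: E(K, 0x71) = 0xBA; 0xB4 ⊕ 0xBA = 0x0E.

C[1] = 0xFC, C[2] = 0x3D, C[3] = 0x71, C[4] = 0x0E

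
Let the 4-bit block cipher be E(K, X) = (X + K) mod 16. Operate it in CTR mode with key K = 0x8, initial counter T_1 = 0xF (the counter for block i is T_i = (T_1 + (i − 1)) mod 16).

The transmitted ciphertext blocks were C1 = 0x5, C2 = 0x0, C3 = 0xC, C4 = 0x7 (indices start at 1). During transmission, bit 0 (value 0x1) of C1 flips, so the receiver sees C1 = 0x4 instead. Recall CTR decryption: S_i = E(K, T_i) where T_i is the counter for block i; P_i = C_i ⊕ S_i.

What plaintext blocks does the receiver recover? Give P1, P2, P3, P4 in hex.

Only C1 changed, to 0x4. In CTR, a change in C_i flips the same bit in P_i only; the keystream is unaffected. Decrypting the received ciphertext:
P1: T = 0xF, S = E(K, T) = 0x7; 0x4 ⊕ 0x7 = 0x3.
P2: T = 0x0, S = E(K, T) = 0x8; 0x0 ⊕ 0x8 = 0x8.
P3: T = 0x1, S = E(K, T) = 0x9; 0xC ⊕ 0x9 = 0x5.
P4: T = 0x2, S = E(K, T) = 0xA; 0x7 ⊕ 0xA = 0xD.
Blocks that differ from the original plaintext: P1.

P1 = 0x3, P2 = 0x8, P3 = 0x5, P4 = 0xD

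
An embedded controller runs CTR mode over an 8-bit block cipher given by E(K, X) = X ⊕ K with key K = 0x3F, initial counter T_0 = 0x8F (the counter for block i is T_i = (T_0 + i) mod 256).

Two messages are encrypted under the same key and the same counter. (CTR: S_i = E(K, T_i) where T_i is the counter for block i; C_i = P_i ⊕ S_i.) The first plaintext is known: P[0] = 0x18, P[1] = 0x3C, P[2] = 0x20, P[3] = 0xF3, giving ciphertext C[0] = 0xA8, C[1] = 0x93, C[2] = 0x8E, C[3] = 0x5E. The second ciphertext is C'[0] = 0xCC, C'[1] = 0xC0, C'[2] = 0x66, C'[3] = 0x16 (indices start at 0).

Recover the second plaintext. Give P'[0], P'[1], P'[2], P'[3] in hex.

P'[0] = 0x7C, P'[1] = 0x6F, P'[2] = 0xC8, P'[3] = 0xBB

In CTR with a reused counter, both messages share the same keystream S_i, so C_i ⊕ C'_i = P_i ⊕ P'_i and thus P'_i = P_i ⊕ C_i ⊕ C'_i.
P'[0]: 0x18 ⊕ 0xA8 ⊕ 0xCC = 0x7C.
P'[1]: 0x3C ⊕ 0x93 ⊕ 0xC0 = 0x6F.
P'[2]: 0x20 ⊕ 0x8E ⊕ 0x66 = 0xC8.
P'[3]: 0xF3 ⊕ 0x5E ⊕ 0x16 = 0xBB.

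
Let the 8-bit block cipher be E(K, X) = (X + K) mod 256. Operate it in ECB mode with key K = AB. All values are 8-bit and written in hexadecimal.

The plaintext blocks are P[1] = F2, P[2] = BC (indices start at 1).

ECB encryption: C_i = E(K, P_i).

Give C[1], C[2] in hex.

C[1] = 9D, C[2] = 67

C[1]: E(K, F2) = 9D.
C[2]: E(K, BC) = 67.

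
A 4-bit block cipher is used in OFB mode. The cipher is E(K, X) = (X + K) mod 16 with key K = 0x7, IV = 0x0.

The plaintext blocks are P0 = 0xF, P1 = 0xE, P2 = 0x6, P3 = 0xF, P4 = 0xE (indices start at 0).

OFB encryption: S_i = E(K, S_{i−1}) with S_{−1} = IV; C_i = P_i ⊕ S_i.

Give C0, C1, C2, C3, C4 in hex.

C0: S = E(K, 0x0) = 0x7; 0xF ⊕ 0x7 = 0x8.
C1: S = E(K, 0x7) = 0xE; 0xE ⊕ 0xE = 0x0.
C2: S = E(K, 0xE) = 0x5; 0x6 ⊕ 0x5 = 0x3.
C3: S = E(K, 0x5) = 0xC; 0xF ⊕ 0xC = 0x3.
C4: S = E(K, 0xC) = 0x3; 0xE ⊕ 0x3 = 0xD.

C0 = 0x8, C1 = 0x0, C2 = 0x3, C3 = 0x3, C4 = 0xD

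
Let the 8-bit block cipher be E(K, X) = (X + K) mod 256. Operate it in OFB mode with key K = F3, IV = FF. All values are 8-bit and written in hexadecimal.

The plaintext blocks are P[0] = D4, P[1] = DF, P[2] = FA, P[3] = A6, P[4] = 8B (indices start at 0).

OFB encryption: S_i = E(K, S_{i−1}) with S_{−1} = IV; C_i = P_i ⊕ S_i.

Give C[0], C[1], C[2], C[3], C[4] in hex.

C[0]: S = E(K, FF) = F2; D4 ⊕ F2 = 26.
C[1]: S = E(K, F2) = E5; DF ⊕ E5 = 3A.
C[2]: S = E(K, E5) = D8; FA ⊕ D8 = 22.
C[3]: S = E(K, D8) = CB; A6 ⊕ CB = 6D.
C[4]: S = E(K, CB) = BE; 8B ⊕ BE = 35.

C[0] = 26, C[1] = 3A, C[2] = 22, C[3] = 6D, C[4] = 35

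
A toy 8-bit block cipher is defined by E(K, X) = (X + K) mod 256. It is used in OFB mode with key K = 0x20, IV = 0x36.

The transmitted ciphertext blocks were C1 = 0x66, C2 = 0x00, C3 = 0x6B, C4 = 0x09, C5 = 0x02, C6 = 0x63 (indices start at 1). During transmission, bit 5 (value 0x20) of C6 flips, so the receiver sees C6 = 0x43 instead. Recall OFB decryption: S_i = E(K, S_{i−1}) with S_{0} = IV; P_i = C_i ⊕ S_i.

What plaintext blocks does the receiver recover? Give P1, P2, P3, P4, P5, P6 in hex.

P1 = 0x30, P2 = 0x76, P3 = 0xFD, P4 = 0xBF, P5 = 0xD4, P6 = 0xB5

Only C6 changed, to 0x43. In OFB, a change in C_i flips the same bit in P_i only; the keystream is unaffected. Decrypting the received ciphertext:
P1: S = E(K, 0x36) = 0x56; 0x66 ⊕ 0x56 = 0x30.
P2: S = E(K, 0x56) = 0x76; 0x00 ⊕ 0x76 = 0x76.
P3: S = E(K, 0x76) = 0x96; 0x6B ⊕ 0x96 = 0xFD.
P4: S = E(K, 0x96) = 0xB6; 0x09 ⊕ 0xB6 = 0xBF.
P5: S = E(K, 0xB6) = 0xD6; 0x02 ⊕ 0xD6 = 0xD4.
P6: S = E(K, 0xD6) = 0xF6; 0x43 ⊕ 0xF6 = 0xB5.
Blocks that differ from the original plaintext: P6.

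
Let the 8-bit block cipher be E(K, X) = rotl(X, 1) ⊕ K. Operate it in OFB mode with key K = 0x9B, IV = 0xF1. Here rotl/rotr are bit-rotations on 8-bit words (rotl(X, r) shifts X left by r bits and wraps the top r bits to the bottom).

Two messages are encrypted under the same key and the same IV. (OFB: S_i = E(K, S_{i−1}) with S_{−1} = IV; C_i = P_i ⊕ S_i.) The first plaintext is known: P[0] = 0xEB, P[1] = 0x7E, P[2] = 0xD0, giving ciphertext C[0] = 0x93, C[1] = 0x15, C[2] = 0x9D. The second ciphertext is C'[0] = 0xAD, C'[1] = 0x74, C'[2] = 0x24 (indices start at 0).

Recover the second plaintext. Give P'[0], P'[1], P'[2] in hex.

In OFB with a reused IV, both messages share the same keystream S_i, so C_i ⊕ C'_i = P_i ⊕ P'_i and thus P'_i = P_i ⊕ C_i ⊕ C'_i.
P'[0]: 0xEB ⊕ 0x93 ⊕ 0xAD = 0xD5.
P'[1]: 0x7E ⊕ 0x15 ⊕ 0x74 = 0x1F.
P'[2]: 0xD0 ⊕ 0x9D ⊕ 0x24 = 0x69.

P'[0] = 0xD5, P'[1] = 0x1F, P'[2] = 0x69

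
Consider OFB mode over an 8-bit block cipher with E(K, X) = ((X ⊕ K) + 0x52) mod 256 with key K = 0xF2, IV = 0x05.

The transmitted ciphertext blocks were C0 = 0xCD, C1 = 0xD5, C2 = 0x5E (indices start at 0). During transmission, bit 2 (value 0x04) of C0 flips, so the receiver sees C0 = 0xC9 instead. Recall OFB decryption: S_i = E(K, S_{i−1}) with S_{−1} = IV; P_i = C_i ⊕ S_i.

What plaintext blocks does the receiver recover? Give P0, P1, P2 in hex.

P0 = 0x80, P1 = 0xD8, P2 = 0x0F

Only C0 changed, to 0xC9. In OFB, a change in C_i flips the same bit in P_i only; the keystream is unaffected. Decrypting the received ciphertext:
P0: S = E(K, 0x05) = 0x49; 0xC9 ⊕ 0x49 = 0x80.
P1: S = E(K, 0x49) = 0x0D; 0xD5 ⊕ 0x0D = 0xD8.
P2: S = E(K, 0x0D) = 0x51; 0x5E ⊕ 0x51 = 0x0F.
Blocks that differ from the original plaintext: P0.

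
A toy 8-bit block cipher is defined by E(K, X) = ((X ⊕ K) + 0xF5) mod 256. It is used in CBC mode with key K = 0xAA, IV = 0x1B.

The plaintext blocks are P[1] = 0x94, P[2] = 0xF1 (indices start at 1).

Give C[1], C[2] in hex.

CBC encryption: C_i = E(K, P_i ⊕ C_{i−1}), with C_{0} = IV.
C[1]: P[1] ⊕ 0x1B = 0x8F; E(K, 0x8F) = 0x1A.
C[2]: P[2] ⊕ 0x1A = 0xEB; E(K, 0xEB) = 0x36.

C[1] = 0x1A, C[2] = 0x36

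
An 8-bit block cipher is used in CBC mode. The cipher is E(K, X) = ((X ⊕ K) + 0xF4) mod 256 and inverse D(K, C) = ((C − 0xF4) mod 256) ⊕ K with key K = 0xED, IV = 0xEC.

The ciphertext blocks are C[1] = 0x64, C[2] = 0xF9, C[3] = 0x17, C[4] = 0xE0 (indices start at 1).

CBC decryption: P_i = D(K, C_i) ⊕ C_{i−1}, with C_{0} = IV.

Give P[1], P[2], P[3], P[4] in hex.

P[1] = 0x71, P[2] = 0x8C, P[3] = 0x37, P[4] = 0x16

P[1]: D(K, 0x64) = 0x9D; 0x9D ⊕ 0xEC = 0x71.
P[2]: D(K, 0xF9) = 0xE8; 0xE8 ⊕ 0x64 = 0x8C.
P[3]: D(K, 0x17) = 0xCE; 0xCE ⊕ 0xF9 = 0x37.
P[4]: D(K, 0xE0) = 0x01; 0x01 ⊕ 0x17 = 0x16.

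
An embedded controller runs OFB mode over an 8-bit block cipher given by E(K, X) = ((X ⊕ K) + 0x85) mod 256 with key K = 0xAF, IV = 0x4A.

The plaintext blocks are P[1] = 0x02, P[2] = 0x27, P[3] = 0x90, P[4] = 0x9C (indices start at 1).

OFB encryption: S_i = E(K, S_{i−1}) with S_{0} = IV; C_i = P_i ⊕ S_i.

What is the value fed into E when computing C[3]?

C[1]: S = E(K, 0x4A) = 0x6A; 0x02 ⊕ 0x6A = 0x68.
C[2]: S = E(K, 0x6A) = 0x4A; 0x27 ⊕ 0x4A = 0x6D.
C[3]: S = E(K, 0x4A) = 0x6A; 0x90 ⊕ 0x6A = 0xFA.
So the input to E for block [3] is 0x4A.

0x4A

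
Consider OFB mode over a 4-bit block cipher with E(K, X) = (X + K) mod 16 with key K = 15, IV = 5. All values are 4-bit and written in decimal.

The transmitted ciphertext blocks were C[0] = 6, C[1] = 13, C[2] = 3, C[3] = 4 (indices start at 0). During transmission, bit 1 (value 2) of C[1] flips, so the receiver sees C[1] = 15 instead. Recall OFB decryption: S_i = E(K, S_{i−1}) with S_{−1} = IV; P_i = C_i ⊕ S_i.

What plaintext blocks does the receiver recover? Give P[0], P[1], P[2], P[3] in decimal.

Only C[1] changed, to 15. In OFB, a change in C_i flips the same bit in P_i only; the keystream is unaffected. Decrypting the received ciphertext:
P[0]: S = E(K, 5) = 4; 6 ⊕ 4 = 2.
P[1]: S = E(K, 4) = 3; 15 ⊕ 3 = 12.
P[2]: S = E(K, 3) = 2; 3 ⊕ 2 = 1.
P[3]: S = E(K, 2) = 1; 4 ⊕ 1 = 5.
Blocks that differ from the original plaintext: P[1].

P[0] = 2, P[1] = 12, P[2] = 1, P[3] = 5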